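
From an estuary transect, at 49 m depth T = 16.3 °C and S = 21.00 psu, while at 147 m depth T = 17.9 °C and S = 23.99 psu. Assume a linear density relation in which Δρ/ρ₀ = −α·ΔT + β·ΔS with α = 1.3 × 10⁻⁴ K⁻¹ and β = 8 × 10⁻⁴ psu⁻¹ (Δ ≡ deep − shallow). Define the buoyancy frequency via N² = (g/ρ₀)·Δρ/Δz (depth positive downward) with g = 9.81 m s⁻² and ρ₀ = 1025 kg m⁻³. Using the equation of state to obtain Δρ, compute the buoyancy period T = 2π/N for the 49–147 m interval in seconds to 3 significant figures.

425 s

ΔT = +1.6 K, ΔS = +2.99 psu (deep − shallow).
Δρ/ρ₀ = −αΔT + βΔS = -2.08 × 10⁻⁴ + 2.392 × 10⁻³ = 2.184 × 10⁻³, so Δρ ≈ 2.239 kg m⁻³.
N² = (g/ρ₀)·Δρ/Δz = g·(Δρ/ρ₀)/Δz = 9.81 × 2.184 × 10⁻³ / 98 = 2.1862 × 10⁻⁴ s⁻².
N = √(2.1862 × 10⁻⁴) = 0.014786 rad s⁻¹ → T = 2π/N = 424.94 s ≈ 425 s.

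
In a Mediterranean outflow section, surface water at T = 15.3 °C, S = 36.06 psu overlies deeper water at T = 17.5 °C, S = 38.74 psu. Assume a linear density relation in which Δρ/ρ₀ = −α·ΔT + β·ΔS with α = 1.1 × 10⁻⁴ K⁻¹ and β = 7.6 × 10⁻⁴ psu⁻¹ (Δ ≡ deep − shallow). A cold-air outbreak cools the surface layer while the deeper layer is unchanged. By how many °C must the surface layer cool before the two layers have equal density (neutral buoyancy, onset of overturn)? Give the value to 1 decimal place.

16.3 °C

Neutral buoyancy requires Δρ = 0, i.e. −α(T_deep − T_surf′) + β(S_deep − S_surf) = 0.
T_surf′ = T_deep − (β/α)·ΔS = 17.5 − (7.6 × 10⁻⁴/1.1 × 10⁻⁴)·(+2.68) = -1.016 °C.
Cooling required: 15.3 − (-1.016) = 16.316 °C.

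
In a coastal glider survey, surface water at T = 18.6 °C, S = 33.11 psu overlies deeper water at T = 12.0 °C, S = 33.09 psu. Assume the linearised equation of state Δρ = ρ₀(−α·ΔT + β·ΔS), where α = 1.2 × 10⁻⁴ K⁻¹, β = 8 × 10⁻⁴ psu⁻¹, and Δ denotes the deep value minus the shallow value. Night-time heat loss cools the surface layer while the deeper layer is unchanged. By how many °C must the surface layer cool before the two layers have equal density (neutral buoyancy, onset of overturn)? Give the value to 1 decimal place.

Neutral buoyancy requires Δρ = 0, i.e. −α(T_deep − T_surf′) + β(S_deep − S_surf) = 0.
T_surf′ = T_deep − (β/α)·ΔS = 12.0 − (8 × 10⁻⁴/1.2 × 10⁻⁴)·(-0.02) = 12.133 °C.
Cooling required: 18.6 − (12.133) = 6.467 °C.

6.5 °C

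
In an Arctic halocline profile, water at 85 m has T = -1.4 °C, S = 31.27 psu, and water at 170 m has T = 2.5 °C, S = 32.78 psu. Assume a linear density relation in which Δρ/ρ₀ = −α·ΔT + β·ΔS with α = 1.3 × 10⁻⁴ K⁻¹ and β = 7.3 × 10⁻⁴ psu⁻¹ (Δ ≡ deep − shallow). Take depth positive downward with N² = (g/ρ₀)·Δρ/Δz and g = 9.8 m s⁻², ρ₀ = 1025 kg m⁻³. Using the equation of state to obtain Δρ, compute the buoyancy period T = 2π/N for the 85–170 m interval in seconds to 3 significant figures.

ΔT = +3.9 K, ΔS = +1.51 psu (deep − shallow).
Δρ/ρ₀ = −αΔT + βΔS = -5.07 × 10⁻⁴ + 1.1023 × 10⁻³ = 5.953 × 10⁻⁴, so Δρ ≈ 0.6102 kg m⁻³.
N² = (g/ρ₀)·Δρ/Δz = g·(Δρ/ρ₀)/Δz = 9.8 × 5.953 × 10⁻⁴ / 85 = 6.8635 × 10⁻⁵ s⁻².
N = √(6.8635 × 10⁻⁵) = 8.2846 × 10⁻³ rad s⁻¹ → T = 2π/N = 758.42 s ≈ 758 s.

758 s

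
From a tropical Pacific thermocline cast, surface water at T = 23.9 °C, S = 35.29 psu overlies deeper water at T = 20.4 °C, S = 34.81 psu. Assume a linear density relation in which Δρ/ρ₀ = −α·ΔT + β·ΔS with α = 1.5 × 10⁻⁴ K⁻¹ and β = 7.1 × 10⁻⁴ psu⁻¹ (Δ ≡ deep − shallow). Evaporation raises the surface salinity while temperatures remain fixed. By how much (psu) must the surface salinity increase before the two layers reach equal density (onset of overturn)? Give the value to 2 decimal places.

0.26 psu

Neutral buoyancy requires −α(T_deep − T_surf) + β(S_deep − S_surf′) = 0.
S_surf′ = S_deep − (α/β)·ΔT = 34.81 − (1.5 × 10⁻⁴/7.1 × 10⁻⁴)·(-3.5) = 35.5494 psu.
Increase required: 35.5494 − 35.29 = 0.2594 psu.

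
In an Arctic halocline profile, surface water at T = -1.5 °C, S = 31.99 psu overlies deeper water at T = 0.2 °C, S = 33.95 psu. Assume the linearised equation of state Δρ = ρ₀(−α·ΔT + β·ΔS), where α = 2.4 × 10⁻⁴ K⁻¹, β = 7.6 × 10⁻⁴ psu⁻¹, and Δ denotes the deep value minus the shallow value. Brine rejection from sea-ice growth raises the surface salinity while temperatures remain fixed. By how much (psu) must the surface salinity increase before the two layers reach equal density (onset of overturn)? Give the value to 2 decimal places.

1.42 psu

Neutral buoyancy requires −α(T_deep − T_surf) + β(S_deep − S_surf′) = 0.
S_surf′ = S_deep − (α/β)·ΔT = 33.95 − (2.4 × 10⁻⁴/7.6 × 10⁻⁴)·(+1.7) = 33.4132 psu.
Increase required: 33.4132 − 31.99 = 1.4232 psu.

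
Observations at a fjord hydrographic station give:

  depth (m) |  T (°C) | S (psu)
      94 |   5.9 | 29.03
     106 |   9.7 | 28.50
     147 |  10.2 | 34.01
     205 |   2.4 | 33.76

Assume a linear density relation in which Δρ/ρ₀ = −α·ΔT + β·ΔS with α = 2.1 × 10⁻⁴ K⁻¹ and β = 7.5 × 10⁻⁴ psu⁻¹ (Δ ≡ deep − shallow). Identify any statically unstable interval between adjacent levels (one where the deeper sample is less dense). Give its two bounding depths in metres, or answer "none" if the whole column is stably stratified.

Evaluate Δρ/ρ₀ = −αΔT + βΔS across each adjacent pair:
  94–106 m: −αΔT+βΔS = −(2.1 × 10⁻⁴)(+3.8)+(7.5 × 10⁻⁴)(-0.53) = -1.2 × 10⁻³ → UNSTABLE
  106–147 m: −αΔT+βΔS = −(2.1 × 10⁻⁴)(+0.5)+(7.5 × 10⁻⁴)(+5.51) = 4.0 × 10⁻³ → stable
  147–205 m: −αΔT+βΔS = −(2.1 × 10⁻⁴)(-7.8)+(7.5 × 10⁻⁴)(-0.25) = 1.5 × 10⁻³ → stable
The 94–106 m interval has Δρ < 0: lighter water underlies denser water.

94–106 m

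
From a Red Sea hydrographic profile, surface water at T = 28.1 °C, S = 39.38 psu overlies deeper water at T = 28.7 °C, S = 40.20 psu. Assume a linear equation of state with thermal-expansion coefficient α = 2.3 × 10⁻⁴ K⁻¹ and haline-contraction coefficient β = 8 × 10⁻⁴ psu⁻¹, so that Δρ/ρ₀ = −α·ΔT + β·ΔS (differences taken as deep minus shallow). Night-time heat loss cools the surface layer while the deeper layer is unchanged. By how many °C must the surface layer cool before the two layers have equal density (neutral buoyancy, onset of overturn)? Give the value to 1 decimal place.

2.3 °C

Neutral buoyancy requires Δρ = 0, i.e. −α(T_deep − T_surf′) + β(S_deep − S_surf) = 0.
T_surf′ = T_deep − (β/α)·ΔS = 28.7 − (8 × 10⁻⁴/2.3 × 10⁻⁴)·(+0.82) = 25.848 °C.
Cooling required: 28.1 − (25.848) = 2.252 °C.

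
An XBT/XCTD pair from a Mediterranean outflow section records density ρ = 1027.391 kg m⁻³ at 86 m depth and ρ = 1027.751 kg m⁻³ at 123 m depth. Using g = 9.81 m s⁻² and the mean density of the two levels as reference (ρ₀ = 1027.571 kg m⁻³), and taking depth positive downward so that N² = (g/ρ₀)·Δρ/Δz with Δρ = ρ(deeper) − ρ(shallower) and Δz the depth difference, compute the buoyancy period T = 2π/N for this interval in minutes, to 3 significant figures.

Δρ = 1027.751 − 1027.391 = 0.360 kg m⁻³ over Δz = 123 − 86 = 37 m.
N² = (9.81/1027.571) × (0.360/37) = 9.2888 × 10⁻⁵ s⁻².
N = √(9.2888 × 10⁻⁵) = 9.6378 × 10⁻³ rad s⁻¹, so T = 2π/N = 651.93 s = 10.865 min ≈ 10.9 min.
N² > 0, so the interval is statically stable.

10.9 min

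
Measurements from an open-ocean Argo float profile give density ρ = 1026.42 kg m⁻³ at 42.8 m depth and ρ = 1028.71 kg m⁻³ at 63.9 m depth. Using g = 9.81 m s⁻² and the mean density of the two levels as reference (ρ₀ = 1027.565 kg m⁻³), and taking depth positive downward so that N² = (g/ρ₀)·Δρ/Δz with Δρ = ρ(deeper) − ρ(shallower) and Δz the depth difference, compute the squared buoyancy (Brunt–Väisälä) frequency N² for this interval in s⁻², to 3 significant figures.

Δρ = 1028.71 − 1026.42 = 2.29 kg m⁻³ over Δz = 63.9 − 42.8 = 21.1 m.
N² = (9.81/1027.565) × (2.29/21.1) = 1.0361 × 10⁻³ s⁻² ≈ 1.04 × 10⁻³ s⁻².

1.04 × 10⁻³ s⁻²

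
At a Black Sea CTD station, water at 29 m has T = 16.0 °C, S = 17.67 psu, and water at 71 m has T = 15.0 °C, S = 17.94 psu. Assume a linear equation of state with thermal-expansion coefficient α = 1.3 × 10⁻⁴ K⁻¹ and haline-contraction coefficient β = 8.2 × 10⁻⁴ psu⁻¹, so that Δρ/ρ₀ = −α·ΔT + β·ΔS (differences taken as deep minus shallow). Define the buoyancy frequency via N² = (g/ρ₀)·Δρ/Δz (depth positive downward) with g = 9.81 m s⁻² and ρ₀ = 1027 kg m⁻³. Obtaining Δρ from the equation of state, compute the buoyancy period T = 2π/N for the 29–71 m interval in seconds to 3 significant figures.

694 s

ΔT = -1.0 K, ΔS = +0.27 psu (deep − shallow).
Δρ/ρ₀ = −αΔT + βΔS = 1.30 × 10⁻⁴ + 2.214 × 10⁻⁴ = 3.514 × 10⁻⁴, so Δρ ≈ 0.3609 kg m⁻³.
N² = (g/ρ₀)·Δρ/Δz = g·(Δρ/ρ₀)/Δz = 9.81 × 3.514 × 10⁻⁴ / 42 = 8.2077 × 10⁻⁵ s⁻².
N = √(8.2077 × 10⁻⁵) = 9.0596 × 10⁻³ rad s⁻¹ → T = 2π/N = 693.54 s ≈ 694 s.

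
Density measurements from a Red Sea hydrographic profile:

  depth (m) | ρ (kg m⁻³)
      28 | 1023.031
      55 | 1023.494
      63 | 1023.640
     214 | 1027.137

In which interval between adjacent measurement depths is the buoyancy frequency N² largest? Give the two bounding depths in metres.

63–214 m

Compute the density gradient over each adjacent pair:
  28–55 m: Δρ/Δz = 0.463/27 = 0.017 kg m⁻⁴
  55–63 m: Δρ/Δz = 0.146/8 = 0.018 kg m⁻⁴
  63–214 m: Δρ/Δz = 3.497/151 = 0.023 kg m⁻⁴
The largest gradient is in the 63–214 m interval — the pycnocline.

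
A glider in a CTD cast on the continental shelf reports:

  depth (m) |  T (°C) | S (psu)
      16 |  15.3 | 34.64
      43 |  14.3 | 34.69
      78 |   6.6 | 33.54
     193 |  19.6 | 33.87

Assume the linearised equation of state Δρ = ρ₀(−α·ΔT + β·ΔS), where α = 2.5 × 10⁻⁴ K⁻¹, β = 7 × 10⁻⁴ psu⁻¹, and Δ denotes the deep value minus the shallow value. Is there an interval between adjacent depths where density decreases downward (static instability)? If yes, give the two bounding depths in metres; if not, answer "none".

Evaluate Δρ/ρ₀ = −αΔT + βΔS across each adjacent pair:
  16–43 m: −αΔT+βΔS = −(2.5 × 10⁻⁴)(-1.0)+(7 × 10⁻⁴)(+0.05) = 2.8 × 10⁻⁴ → stable
  43–78 m: −αΔT+βΔS = −(2.5 × 10⁻⁴)(-7.7)+(7 × 10⁻⁴)(-1.15) = 1.1 × 10⁻³ → stable
  78–193 m: −αΔT+βΔS = −(2.5 × 10⁻⁴)(+13.0)+(7 × 10⁻⁴)(+0.33) = -3.0 × 10⁻³ → UNSTABLE
The 78–193 m interval has Δρ < 0: lighter water underlies denser water.

78–193 m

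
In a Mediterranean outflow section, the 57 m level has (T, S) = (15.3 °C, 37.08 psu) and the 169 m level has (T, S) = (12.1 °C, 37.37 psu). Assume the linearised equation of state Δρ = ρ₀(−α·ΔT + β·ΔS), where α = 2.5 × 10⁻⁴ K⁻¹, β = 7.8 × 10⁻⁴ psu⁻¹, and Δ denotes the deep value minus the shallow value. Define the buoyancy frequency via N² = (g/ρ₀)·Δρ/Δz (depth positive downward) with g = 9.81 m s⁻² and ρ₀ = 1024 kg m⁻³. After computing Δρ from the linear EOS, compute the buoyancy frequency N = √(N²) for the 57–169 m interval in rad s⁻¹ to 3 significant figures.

9.48 × 10⁻³ rad s⁻¹

ΔT = -3.2 K, ΔS = +0.29 psu (deep − shallow).
Δρ/ρ₀ = −αΔT + βΔS = 8.00 × 10⁻⁴ + 2.262 × 10⁻⁴ = 1.0262 × 10⁻³, so Δρ ≈ 1.051 kg m⁻³.
N² = (g/ρ₀)·Δρ/Δz = g·(Δρ/ρ₀)/Δz = 9.81 × 1.0262 × 10⁻³ / 112 = 8.9884 × 10⁻⁵ s⁻².
N = √(8.9884 × 10⁻⁵) = 9.4807 × 10⁻³ rad s⁻¹ ≈ 9.48 × 10⁻³ rad s⁻¹.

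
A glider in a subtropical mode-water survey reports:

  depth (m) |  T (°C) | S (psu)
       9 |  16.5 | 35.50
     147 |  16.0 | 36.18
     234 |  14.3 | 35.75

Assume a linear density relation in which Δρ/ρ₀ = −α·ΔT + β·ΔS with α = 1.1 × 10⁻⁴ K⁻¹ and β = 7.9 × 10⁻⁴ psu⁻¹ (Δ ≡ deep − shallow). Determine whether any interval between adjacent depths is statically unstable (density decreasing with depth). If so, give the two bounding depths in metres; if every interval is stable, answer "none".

Evaluate Δρ/ρ₀ = −αΔT + βΔS across each adjacent pair:
  9–147 m: −αΔT+βΔS = −(1.1 × 10⁻⁴)(-0.5)+(7.9 × 10⁻⁴)(+0.68) = 5.9 × 10⁻⁴ → stable
  147–234 m: −αΔT+βΔS = −(1.1 × 10⁻⁴)(-1.7)+(7.9 × 10⁻⁴)(-0.43) = -1.5 × 10⁻⁴ → UNSTABLE
The 147–234 m interval has Δρ < 0: lighter water underlies denser water.

147–234 m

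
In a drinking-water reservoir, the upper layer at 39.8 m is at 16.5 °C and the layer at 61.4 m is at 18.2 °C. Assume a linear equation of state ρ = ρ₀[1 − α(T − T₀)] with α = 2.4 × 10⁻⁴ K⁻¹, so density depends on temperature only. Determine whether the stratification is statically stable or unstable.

ΔT = 18.2 − 16.5 = +1.7 K, so Δρ/ρ₀ = −αΔT = -4.08 × 10⁻⁴.
Δρ/ρ₀ < 0, so Δρ < 0: deeper water is lighter → statically unstable; the column would overturn.

unstable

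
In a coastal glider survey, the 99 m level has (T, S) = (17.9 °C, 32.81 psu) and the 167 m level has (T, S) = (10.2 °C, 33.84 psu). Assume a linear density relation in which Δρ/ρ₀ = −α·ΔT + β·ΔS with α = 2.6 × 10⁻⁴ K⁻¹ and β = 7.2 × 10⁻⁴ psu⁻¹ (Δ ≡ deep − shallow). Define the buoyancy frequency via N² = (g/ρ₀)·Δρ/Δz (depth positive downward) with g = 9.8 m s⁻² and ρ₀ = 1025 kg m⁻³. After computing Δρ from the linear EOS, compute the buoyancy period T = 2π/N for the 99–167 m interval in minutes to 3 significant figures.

ΔT = -7.7 K, ΔS = +1.03 psu (deep − shallow).
Δρ/ρ₀ = −αΔT + βΔS = 2.002 × 10⁻³ + 7.416 × 10⁻⁴ = 2.7436 × 10⁻³, so Δρ ≈ 2.812 kg m⁻³.
N² = (g/ρ₀)·Δρ/Δz = g·(Δρ/ρ₀)/Δz = 9.8 × 2.7436 × 10⁻³ / 68 = 3.9540 × 10⁻⁴ s⁻².
N = √(3.9540 × 10⁻⁴) = 0.019885 rad s⁻¹ → T = 2π/N = 315.98 s = 5.2663 min ≈ 5.27 min.

5.27 min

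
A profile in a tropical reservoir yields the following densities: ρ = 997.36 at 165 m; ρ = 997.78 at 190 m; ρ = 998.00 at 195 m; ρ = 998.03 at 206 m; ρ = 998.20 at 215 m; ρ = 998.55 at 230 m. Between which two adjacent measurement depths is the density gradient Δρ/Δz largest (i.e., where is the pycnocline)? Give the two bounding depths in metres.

190–195 m

Compute the density gradient over each adjacent pair:
  165–190 m: Δρ/Δz = 0.42/25 = 0.017 kg m⁻⁴
  190–195 m: Δρ/Δz = 0.22/5 = 0.044 kg m⁻⁴
  195–206 m: Δρ/Δz = 0.03/11 = 2.7 × 10⁻³ kg m⁻⁴
  206–215 m: Δρ/Δz = 0.17/9 = 0.019 kg m⁻⁴
  215–230 m: Δρ/Δz = 0.35/15 = 0.023 kg m⁻⁴
The largest gradient is in the 190–195 m interval — the pycnocline.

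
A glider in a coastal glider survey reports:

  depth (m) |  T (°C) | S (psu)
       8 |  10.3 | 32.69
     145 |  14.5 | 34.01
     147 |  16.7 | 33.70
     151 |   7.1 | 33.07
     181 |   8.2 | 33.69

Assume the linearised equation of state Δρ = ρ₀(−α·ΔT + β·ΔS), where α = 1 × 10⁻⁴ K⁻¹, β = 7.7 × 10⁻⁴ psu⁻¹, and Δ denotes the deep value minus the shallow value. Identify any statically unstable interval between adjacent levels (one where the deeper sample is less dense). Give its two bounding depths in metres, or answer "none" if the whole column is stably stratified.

145–147 m

Evaluate Δρ/ρ₀ = −αΔT + βΔS across each adjacent pair:
  8–145 m: −αΔT+βΔS = −(1 × 10⁻⁴)(+4.2)+(7.7 × 10⁻⁴)(+1.32) = 6.0 × 10⁻⁴ → stable
  145–147 m: −αΔT+βΔS = −(1 × 10⁻⁴)(+2.2)+(7.7 × 10⁻⁴)(-0.31) = -4.6 × 10⁻⁴ → UNSTABLE
  147–151 m: −αΔT+βΔS = −(1 × 10⁻⁴)(-9.6)+(7.7 × 10⁻⁴)(-0.63) = 4.7 × 10⁻⁴ → stable
  151–181 m: −αΔT+βΔS = −(1 × 10⁻⁴)(+1.1)+(7.7 × 10⁻⁴)(+0.62) = 3.7 × 10⁻⁴ → stable
The 145–147 m interval has Δρ < 0: lighter water underlies denser water.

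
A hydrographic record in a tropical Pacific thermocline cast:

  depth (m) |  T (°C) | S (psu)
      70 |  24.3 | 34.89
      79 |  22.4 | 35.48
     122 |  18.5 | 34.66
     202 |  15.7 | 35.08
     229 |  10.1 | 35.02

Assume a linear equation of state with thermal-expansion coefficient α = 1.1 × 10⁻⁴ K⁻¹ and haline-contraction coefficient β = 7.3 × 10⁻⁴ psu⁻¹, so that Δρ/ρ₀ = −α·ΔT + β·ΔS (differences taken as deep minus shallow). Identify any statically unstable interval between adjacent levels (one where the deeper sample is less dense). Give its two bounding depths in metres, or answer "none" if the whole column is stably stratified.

79–122 m

Evaluate Δρ/ρ₀ = −αΔT + βΔS across each adjacent pair:
  70–79 m: −αΔT+βΔS = −(1.1 × 10⁻⁴)(-1.9)+(7.3 × 10⁻⁴)(+0.59) = 6.4 × 10⁻⁴ → stable
  79–122 m: −αΔT+βΔS = −(1.1 × 10⁻⁴)(-3.9)+(7.3 × 10⁻⁴)(-0.82) = -1.7 × 10⁻⁴ → UNSTABLE
  122–202 m: −αΔT+βΔS = −(1.1 × 10⁻⁴)(-2.8)+(7.3 × 10⁻⁴)(+0.42) = 6.1 × 10⁻⁴ → stable
  202–229 m: −αΔT+βΔS = −(1.1 × 10⁻⁴)(-5.6)+(7.3 × 10⁻⁴)(-0.06) = 5.7 × 10⁻⁴ → stable
The 79–122 m interval has Δρ < 0: lighter water underlies denser water.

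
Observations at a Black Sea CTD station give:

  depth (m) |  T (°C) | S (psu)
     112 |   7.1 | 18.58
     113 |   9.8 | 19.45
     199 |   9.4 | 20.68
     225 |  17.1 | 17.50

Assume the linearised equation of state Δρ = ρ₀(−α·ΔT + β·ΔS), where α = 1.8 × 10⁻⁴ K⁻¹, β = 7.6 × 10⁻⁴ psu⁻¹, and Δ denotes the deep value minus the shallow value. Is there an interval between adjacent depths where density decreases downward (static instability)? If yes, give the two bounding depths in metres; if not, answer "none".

Evaluate Δρ/ρ₀ = −αΔT + βΔS across each adjacent pair:
  112–113 m: −αΔT+βΔS = −(1.8 × 10⁻⁴)(+2.7)+(7.6 × 10⁻⁴)(+0.87) = 1.8 × 10⁻⁴ → stable
  113–199 m: −αΔT+βΔS = −(1.8 × 10⁻⁴)(-0.4)+(7.6 × 10⁻⁴)(+1.23) = 1.0 × 10⁻³ → stable
  199–225 m: −αΔT+βΔS = −(1.8 × 10⁻⁴)(+7.7)+(7.6 × 10⁻⁴)(-3.18) = -3.8 × 10⁻³ → UNSTABLE
The 199–225 m interval has Δρ < 0: lighter water underlies denser water.

199–225 m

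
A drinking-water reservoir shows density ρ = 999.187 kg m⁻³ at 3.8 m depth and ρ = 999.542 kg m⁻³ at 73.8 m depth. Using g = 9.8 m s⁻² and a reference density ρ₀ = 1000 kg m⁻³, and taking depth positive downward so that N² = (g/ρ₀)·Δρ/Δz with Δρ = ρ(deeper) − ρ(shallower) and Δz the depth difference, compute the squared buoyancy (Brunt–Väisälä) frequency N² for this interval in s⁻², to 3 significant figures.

Δρ = 999.542 − 999.187 = 0.355 kg m⁻³ over Δz = 73.8 − 3.8 = 70 m.
N² = (9.8/1000) × (0.355/70) = 4.9700 × 10⁻⁵ s⁻² ≈ 4.97 × 10⁻⁵ s⁻².

4.97 × 10⁻⁵ s⁻²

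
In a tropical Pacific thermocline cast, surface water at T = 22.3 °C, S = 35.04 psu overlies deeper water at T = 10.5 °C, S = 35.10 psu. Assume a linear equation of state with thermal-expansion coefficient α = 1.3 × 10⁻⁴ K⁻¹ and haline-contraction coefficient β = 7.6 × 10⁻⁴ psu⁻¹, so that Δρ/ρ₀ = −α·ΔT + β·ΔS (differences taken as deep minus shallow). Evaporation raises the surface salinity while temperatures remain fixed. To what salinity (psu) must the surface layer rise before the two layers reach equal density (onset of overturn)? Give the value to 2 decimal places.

37.12 psu

Neutral buoyancy requires −α(T_deep − T_surf) + β(S_deep − S_surf′) = 0.
S_surf′ = S_deep − (α/β)·ΔT = 35.10 − (1.3 × 10⁻⁴/7.6 × 10⁻⁴)·(-11.8) = 37.1184 psu.
Increase required: 37.1184 − 35.04 = 2.0784 psu.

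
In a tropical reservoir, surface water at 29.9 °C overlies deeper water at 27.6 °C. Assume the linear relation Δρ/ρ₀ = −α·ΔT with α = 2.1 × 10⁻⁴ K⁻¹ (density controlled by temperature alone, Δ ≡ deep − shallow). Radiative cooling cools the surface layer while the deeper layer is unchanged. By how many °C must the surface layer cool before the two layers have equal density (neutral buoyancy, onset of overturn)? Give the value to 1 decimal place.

2.3 °C

With temperature the only control, equal density requires T_surf′ = T_deep.
T_surf′ = 27.6 °C.
Cooling required: 29.9 − 27.6 = 2.3 °C.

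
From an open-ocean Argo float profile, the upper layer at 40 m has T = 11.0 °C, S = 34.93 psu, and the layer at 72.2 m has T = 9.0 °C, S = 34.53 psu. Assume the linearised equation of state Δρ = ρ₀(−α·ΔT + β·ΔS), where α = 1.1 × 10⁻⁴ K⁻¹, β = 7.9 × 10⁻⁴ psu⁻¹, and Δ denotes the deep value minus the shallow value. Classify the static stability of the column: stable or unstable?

unstable

ΔT = 9.0 − 11.0 = -2.0 K and ΔS = 34.53 − 34.93 = -0.40 psu (deep − shallow).
−αΔT = 2.20 × 10⁻⁴; βΔS = -3.16 × 10⁻⁴; sum Δρ/ρ₀ = -9.60 × 10⁻⁵.
Δρ/ρ₀ < 0, so Δρ < 0: deeper water is lighter → statically unstable; the column would overturn.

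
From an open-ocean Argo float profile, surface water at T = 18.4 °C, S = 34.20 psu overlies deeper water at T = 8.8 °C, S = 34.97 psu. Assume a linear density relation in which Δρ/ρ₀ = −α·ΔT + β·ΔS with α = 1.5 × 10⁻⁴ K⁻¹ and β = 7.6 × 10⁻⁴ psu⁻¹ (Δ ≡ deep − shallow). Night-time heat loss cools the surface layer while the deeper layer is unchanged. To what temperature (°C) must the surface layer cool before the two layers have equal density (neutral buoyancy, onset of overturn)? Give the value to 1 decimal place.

4.9 °C

Neutral buoyancy requires Δρ = 0, i.e. −α(T_deep − T_surf′) + β(S_deep − S_surf) = 0.
T_surf′ = T_deep − (β/α)·ΔS = 8.8 − (7.6 × 10⁻⁴/1.5 × 10⁻⁴)·(+0.77) = 4.899 °C.
Cooling required: 18.4 − (4.899) = 13.501 °C.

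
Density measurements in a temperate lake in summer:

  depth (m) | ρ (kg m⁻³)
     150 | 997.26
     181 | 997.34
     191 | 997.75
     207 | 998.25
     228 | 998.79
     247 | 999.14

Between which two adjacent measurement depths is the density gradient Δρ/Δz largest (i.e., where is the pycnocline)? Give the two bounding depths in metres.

181–191 m

Compute the density gradient over each adjacent pair:
  150–181 m: Δρ/Δz = 0.08/31 = 2.6 × 10⁻³ kg m⁻⁴
  181–191 m: Δρ/Δz = 0.41/10 = 0.041 kg m⁻⁴
  191–207 m: Δρ/Δz = 0.50/16 = 0.031 kg m⁻⁴
  207–228 m: Δρ/Δz = 0.54/21 = 0.026 kg m⁻⁴
  228–247 m: Δρ/Δz = 0.35/19 = 0.018 kg m⁻⁴
The largest gradient is in the 181–191 m interval — the pycnocline.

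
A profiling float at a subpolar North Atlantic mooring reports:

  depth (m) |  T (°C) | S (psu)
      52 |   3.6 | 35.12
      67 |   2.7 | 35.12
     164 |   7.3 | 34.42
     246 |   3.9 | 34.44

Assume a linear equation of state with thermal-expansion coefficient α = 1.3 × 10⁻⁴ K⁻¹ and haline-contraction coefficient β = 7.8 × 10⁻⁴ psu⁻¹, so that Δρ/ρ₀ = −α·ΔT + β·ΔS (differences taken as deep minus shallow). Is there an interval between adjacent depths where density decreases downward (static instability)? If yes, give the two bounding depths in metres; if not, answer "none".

Evaluate Δρ/ρ₀ = −αΔT + βΔS across each adjacent pair:
  52–67 m: −αΔT+βΔS = −(1.3 × 10⁻⁴)(-0.9)+(7.8 × 10⁻⁴)(+0.00) = 1.2 × 10⁻⁴ → stable
  67–164 m: −αΔT+βΔS = −(1.3 × 10⁻⁴)(+4.6)+(7.8 × 10⁻⁴)(-0.70) = -1.1 × 10⁻³ → UNSTABLE
  164–246 m: −αΔT+βΔS = −(1.3 × 10⁻⁴)(-3.4)+(7.8 × 10⁻⁴)(+0.02) = 4.6 × 10⁻⁴ → stable
The 67–164 m interval has Δρ < 0: lighter water underlies denser water.

67–164 m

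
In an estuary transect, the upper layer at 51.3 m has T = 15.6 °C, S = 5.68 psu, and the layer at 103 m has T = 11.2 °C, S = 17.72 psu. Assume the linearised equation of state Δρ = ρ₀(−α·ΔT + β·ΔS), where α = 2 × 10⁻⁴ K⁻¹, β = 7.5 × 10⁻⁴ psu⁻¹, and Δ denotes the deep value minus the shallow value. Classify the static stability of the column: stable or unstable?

ΔT = 11.2 − 15.6 = -4.4 K and ΔS = 17.72 − 5.68 = +12.04 psu (deep − shallow).
−αΔT = 8.80 × 10⁻⁴; βΔS = 9.03 × 10⁻³; sum Δρ/ρ₀ = 9.91 × 10⁻³.
Δρ/ρ₀ > 0, so Δρ > 0: deeper water is denser → statically stable.

stable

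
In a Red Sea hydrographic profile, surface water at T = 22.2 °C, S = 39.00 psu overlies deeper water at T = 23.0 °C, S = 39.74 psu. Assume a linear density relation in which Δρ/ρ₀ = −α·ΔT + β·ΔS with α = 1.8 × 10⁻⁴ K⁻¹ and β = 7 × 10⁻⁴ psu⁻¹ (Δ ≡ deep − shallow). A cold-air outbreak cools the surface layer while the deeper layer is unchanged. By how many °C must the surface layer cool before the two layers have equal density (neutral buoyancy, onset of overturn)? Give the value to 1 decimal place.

Neutral buoyancy requires Δρ = 0, i.e. −α(T_deep − T_surf′) + β(S_deep − S_surf) = 0.
T_surf′ = T_deep − (β/α)·ΔS = 23.0 − (7 × 10⁻⁴/1.8 × 10⁻⁴)·(+0.74) = 20.122 °C.
Cooling required: 22.2 − (20.122) = 2.078 °C.

2.1 °C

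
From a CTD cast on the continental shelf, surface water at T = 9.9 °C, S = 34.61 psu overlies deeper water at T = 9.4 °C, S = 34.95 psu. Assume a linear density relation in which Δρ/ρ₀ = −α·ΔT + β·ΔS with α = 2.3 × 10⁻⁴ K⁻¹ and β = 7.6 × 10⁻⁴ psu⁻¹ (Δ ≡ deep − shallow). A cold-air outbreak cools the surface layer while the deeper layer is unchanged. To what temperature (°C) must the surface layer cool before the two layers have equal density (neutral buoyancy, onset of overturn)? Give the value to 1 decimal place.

Neutral buoyancy requires Δρ = 0, i.e. −α(T_deep − T_surf′) + β(S_deep − S_surf) = 0.
T_surf′ = T_deep − (β/α)·ΔS = 9.4 − (7.6 × 10⁻⁴/2.3 × 10⁻⁴)·(+0.34) = 8.277 °C.
Cooling required: 9.9 − (8.277) = 1.623 °C.

8.3 °C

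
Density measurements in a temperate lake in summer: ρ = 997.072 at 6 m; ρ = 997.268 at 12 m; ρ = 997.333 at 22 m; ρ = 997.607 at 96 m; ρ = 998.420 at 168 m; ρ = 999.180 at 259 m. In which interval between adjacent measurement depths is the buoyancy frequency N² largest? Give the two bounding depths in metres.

6–12 m

Compute the density gradient over each adjacent pair:
  6–12 m: Δρ/Δz = 0.196/6 = 0.033 kg m⁻⁴
  12–22 m: Δρ/Δz = 0.065/10 = 6.5 × 10⁻³ kg m⁻⁴
  22–96 m: Δρ/Δz = 0.274/74 = 3.7 × 10⁻³ kg m⁻⁴
  96–168 m: Δρ/Δz = 0.813/72 = 0.011 kg m⁻⁴
  168–259 m: Δρ/Δz = 0.760/91 = 8.4 × 10⁻³ kg m⁻⁴
The largest gradient is in the 6–12 m interval — the pycnocline.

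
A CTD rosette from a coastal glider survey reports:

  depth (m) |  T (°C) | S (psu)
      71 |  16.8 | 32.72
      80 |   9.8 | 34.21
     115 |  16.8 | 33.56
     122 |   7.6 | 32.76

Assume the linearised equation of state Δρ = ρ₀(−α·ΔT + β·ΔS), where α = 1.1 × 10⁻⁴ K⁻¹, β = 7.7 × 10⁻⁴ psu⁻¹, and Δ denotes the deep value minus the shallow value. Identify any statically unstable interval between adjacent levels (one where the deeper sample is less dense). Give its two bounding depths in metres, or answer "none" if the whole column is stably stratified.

80–115 m

Evaluate Δρ/ρ₀ = −αΔT + βΔS across each adjacent pair:
  71–80 m: −αΔT+βΔS = −(1.1 × 10⁻⁴)(-7.0)+(7.7 × 10⁻⁴)(+1.49) = 1.9 × 10⁻³ → stable
  80–115 m: −αΔT+βΔS = −(1.1 × 10⁻⁴)(+7.0)+(7.7 × 10⁻⁴)(-0.65) = -1.3 × 10⁻³ → UNSTABLE
  115–122 m: −αΔT+βΔS = −(1.1 × 10⁻⁴)(-9.2)+(7.7 × 10⁻⁴)(-0.80) = 4.0 × 10⁻⁴ → stable
The 80–115 m interval has Δρ < 0: lighter water underlies denser water.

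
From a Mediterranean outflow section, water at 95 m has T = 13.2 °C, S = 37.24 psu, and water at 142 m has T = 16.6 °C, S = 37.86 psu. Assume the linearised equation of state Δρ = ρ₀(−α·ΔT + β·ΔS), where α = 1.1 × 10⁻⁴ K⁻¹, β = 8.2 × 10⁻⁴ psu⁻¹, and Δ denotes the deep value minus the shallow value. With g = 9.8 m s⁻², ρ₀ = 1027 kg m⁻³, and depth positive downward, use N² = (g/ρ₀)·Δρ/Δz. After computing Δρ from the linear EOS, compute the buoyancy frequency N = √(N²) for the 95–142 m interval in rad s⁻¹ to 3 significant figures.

5.29 × 10⁻³ rad s⁻¹

ΔT = +3.4 K, ΔS = +0.62 psu (deep − shallow).
Δρ/ρ₀ = −αΔT + βΔS = -3.74 × 10⁻⁴ + 5.084 × 10⁻⁴ = 1.344 × 10⁻⁴, so Δρ ≈ 0.1380 kg m⁻³.
N² = (g/ρ₀)·Δρ/Δz = g·(Δρ/ρ₀)/Δz = 9.8 × 1.344 × 10⁻⁴ / 47 = 2.8024 × 10⁻⁵ s⁻².
N = √(2.8024 × 10⁻⁵) = 5.2938 × 10⁻³ rad s⁻¹ ≈ 5.29 × 10⁻³ rad s⁻¹.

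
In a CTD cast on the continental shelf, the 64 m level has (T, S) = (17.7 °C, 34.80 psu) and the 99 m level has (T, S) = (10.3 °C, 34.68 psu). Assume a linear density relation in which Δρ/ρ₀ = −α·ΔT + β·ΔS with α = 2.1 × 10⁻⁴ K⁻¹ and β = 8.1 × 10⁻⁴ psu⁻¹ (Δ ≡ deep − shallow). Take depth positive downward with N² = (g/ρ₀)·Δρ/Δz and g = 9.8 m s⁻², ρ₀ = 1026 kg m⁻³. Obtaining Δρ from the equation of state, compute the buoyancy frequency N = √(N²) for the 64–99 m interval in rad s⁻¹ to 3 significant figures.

0.0202 rad s⁻¹

ΔT = -7.4 K, ΔS = -0.12 psu (deep − shallow).
Δρ/ρ₀ = −αΔT + βΔS = 1.554 × 10⁻³ − 9.72 × 10⁻⁵ = 1.4568 × 10⁻³, so Δρ ≈ 1.495 kg m⁻³.
N² = (g/ρ₀)·Δρ/Δz = g·(Δρ/ρ₀)/Δz = 9.8 × 1.4568 × 10⁻³ / 35 = 4.0790 × 10⁻⁴ s⁻².
N = √(4.0790 × 10⁻⁴) = 0.020197 rad s⁻¹ ≈ 0.0202 rad s⁻¹.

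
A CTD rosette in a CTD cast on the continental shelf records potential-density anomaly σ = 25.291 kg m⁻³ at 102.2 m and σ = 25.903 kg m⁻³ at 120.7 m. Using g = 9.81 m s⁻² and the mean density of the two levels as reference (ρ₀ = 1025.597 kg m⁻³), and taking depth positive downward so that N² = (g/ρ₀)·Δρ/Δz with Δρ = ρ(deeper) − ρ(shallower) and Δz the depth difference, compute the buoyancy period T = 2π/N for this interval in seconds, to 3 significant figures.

353 s

Δρ = 1025.903 − 1025.291 = 0.612 kg m⁻³ over Δz = 120.7 − 102.2 = 18.5 m.
N² = (9.81/1025.597) × (0.612/18.5) = 3.1643 × 10⁻⁴ s⁻².
N = √(3.1643 × 10⁻⁴) = 0.017788 rad s⁻¹, so T = 2π/N = 353.23 s ≈ 353 s.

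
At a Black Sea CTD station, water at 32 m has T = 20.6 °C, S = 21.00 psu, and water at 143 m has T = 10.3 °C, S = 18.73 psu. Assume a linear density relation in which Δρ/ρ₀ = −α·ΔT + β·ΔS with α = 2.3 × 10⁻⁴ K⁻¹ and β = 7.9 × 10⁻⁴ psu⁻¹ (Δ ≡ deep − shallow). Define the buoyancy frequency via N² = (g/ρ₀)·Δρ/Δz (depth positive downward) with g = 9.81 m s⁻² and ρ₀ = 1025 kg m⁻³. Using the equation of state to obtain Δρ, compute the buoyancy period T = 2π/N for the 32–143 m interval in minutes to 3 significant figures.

14.7 min

ΔT = -10.3 K, ΔS = -2.27 psu (deep − shallow).
Δρ/ρ₀ = −αΔT + βΔS = 2.369 × 10⁻³ − 1.7933 × 10⁻³ = 5.757 × 10⁻⁴, so Δρ ≈ 0.5901 kg m⁻³.
N² = (g/ρ₀)·Δρ/Δz = g·(Δρ/ρ₀)/Δz = 9.81 × 5.757 × 10⁻⁴ / 111 = 5.0879 × 10⁻⁵ s⁻².
N = √(5.0879 × 10⁻⁵) = 7.1330 × 10⁻³ rad s⁻¹ → T = 2π/N = 880.86 s = 14.681 min ≈ 14.7 min.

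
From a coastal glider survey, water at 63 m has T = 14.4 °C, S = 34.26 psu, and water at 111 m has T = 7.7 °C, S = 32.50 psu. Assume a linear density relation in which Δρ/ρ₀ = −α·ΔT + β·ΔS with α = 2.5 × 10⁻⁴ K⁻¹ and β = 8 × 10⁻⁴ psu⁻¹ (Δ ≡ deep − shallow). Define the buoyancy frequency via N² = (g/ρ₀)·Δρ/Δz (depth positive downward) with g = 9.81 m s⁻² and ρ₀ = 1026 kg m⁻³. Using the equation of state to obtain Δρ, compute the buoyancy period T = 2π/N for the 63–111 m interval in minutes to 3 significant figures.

ΔT = -6.7 K, ΔS = -1.76 psu (deep − shallow).
Δρ/ρ₀ = −αΔT + βΔS = 1.675 × 10⁻³ − 1.408 × 10⁻³ = 2.67 × 10⁻⁴, so Δρ ≈ 0.2739 kg m⁻³.
N² = (g/ρ₀)·Δρ/Δz = g·(Δρ/ρ₀)/Δz = 9.81 × 2.67 × 10⁻⁴ / 48 = 5.4568 × 10⁻⁵ s⁻².
N = √(5.4568 × 10⁻⁵) = 7.3870 × 10⁻³ rad s⁻¹ → T = 2π/N = 850.57 s = 14.176 min ≈ 14.2 min.

14.2 min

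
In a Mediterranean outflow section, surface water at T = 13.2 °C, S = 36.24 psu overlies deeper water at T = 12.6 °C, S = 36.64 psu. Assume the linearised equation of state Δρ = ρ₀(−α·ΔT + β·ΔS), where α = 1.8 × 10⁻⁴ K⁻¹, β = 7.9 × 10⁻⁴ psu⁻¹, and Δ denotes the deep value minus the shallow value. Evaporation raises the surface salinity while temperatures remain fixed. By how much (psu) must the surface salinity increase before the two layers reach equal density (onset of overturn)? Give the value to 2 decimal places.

0.54 psu

Neutral buoyancy requires −α(T_deep − T_surf) + β(S_deep − S_surf′) = 0.
S_surf′ = S_deep − (α/β)·ΔT = 36.64 − (1.8 × 10⁻⁴/7.9 × 10⁻⁴)·(-0.6) = 36.7767 psu.
Increase required: 36.7767 − 36.24 = 0.5367 psu.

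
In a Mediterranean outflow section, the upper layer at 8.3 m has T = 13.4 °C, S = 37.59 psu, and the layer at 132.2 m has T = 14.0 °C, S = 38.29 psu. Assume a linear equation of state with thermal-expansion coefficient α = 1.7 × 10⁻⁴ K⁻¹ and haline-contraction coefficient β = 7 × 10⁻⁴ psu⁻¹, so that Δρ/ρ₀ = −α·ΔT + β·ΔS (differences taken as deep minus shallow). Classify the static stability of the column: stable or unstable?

ΔT = 14.0 − 13.4 = +0.6 K and ΔS = 38.29 − 37.59 = +0.70 psu (deep − shallow).
−αΔT = -1.02 × 10⁻⁴; βΔS = 4.90 × 10⁻⁴; sum Δρ/ρ₀ = 3.88 × 10⁻⁴.
Δρ/ρ₀ > 0, so Δρ > 0: deeper water is denser → statically stable.

stable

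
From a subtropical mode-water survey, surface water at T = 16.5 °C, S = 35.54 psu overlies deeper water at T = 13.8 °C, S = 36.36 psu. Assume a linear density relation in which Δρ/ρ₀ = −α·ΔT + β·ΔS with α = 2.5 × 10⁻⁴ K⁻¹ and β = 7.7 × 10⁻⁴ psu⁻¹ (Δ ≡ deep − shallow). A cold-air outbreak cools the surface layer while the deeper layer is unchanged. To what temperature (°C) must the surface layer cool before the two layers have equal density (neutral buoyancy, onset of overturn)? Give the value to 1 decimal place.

11.3 °C

Neutral buoyancy requires Δρ = 0, i.e. −α(T_deep − T_surf′) + β(S_deep − S_surf) = 0.
T_surf′ = T_deep − (β/α)·ΔS = 13.8 − (7.7 × 10⁻⁴/2.5 × 10⁻⁴)·(+0.82) = 11.274 °C.
Cooling required: 16.5 − (11.274) = 5.226 °C.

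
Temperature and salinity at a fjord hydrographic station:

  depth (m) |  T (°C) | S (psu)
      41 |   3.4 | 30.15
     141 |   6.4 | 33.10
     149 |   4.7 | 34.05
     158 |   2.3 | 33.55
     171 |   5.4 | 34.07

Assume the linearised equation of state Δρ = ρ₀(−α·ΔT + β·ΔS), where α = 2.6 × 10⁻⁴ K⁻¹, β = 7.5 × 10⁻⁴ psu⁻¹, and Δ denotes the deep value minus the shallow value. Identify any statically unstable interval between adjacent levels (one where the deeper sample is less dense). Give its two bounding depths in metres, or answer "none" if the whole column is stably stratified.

158–171 m

Evaluate Δρ/ρ₀ = −αΔT + βΔS across each adjacent pair:
  41–141 m: −αΔT+βΔS = −(2.6 × 10⁻⁴)(+3.0)+(7.5 × 10⁻⁴)(+2.95) = 1.4 × 10⁻³ → stable
  141–149 m: −αΔT+βΔS = −(2.6 × 10⁻⁴)(-1.7)+(7.5 × 10⁻⁴)(+0.95) = 1.2 × 10⁻³ → stable
  149–158 m: −αΔT+βΔS = −(2.6 × 10⁻⁴)(-2.4)+(7.5 × 10⁻⁴)(-0.50) = 2.5 × 10⁻⁴ → stable
  158–171 m: −αΔT+βΔS = −(2.6 × 10⁻⁴)(+3.1)+(7.5 × 10⁻⁴)(+0.52) = -4.2 × 10⁻⁴ → UNSTABLE
The 158–171 m interval has Δρ < 0: lighter water underlies denser water.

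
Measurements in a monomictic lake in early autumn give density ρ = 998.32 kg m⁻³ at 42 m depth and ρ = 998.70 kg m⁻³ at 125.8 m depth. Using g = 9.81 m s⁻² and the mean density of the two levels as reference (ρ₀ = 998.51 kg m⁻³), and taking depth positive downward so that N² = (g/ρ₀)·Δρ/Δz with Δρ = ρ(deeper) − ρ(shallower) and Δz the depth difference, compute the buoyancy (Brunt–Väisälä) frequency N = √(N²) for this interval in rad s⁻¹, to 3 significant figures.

Δρ = 998.70 − 998.32 = 0.38 kg m⁻³ over Δz = 125.8 − 42 = 83.8 m.
N² = (9.81/998.51) × (0.38/83.8) = 4.4551 × 10⁻⁵ s⁻².
N = √(4.4551 × 10⁻⁵) = 6.6747 × 10⁻³ rad s⁻¹ ≈ 6.67 × 10⁻³ rad s⁻¹.

6.67 × 10⁻³ rad s⁻¹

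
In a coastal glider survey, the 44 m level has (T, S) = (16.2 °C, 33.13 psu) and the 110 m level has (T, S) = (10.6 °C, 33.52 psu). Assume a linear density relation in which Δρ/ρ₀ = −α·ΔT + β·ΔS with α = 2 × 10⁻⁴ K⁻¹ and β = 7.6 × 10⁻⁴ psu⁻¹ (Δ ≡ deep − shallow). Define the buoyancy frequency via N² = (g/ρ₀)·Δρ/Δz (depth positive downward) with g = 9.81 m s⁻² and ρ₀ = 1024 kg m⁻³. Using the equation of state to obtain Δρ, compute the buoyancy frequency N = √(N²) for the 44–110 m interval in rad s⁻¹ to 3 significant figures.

0.0145 rad s⁻¹

ΔT = -5.6 K, ΔS = +0.39 psu (deep − shallow).
Δρ/ρ₀ = −αΔT + βΔS = 1.12 × 10⁻³ + 2.964 × 10⁻⁴ = 1.4164 × 10⁻³, so Δρ ≈ 1.450 kg m⁻³.
N² = (g/ρ₀)·Δρ/Δz = g·(Δρ/ρ₀)/Δz = 9.81 × 1.4164 × 10⁻³ / 66 = 2.1053 × 10⁻⁴ s⁻².
N = √(2.1053 × 10⁻⁴) = 0.014510 rad s⁻¹ ≈ 0.0145 rad s⁻¹.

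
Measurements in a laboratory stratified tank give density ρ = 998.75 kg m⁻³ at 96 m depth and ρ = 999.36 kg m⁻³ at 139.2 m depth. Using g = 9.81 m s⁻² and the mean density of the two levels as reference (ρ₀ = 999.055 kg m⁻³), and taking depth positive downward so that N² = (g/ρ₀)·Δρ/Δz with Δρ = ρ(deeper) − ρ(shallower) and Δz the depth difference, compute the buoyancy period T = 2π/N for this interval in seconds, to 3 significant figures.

534 s

Δρ = 999.36 − 998.75 = 0.61 kg m⁻³ over Δz = 139.2 − 96 = 43.2 m.
N² = (9.81/999.055) × (0.61/43.2) = 1.3865 × 10⁻⁴ s⁻².
N = √(1.3865 × 10⁻⁴) = 0.011775 rad s⁻¹, so T = 2π/N = 533.60 s ≈ 534 s.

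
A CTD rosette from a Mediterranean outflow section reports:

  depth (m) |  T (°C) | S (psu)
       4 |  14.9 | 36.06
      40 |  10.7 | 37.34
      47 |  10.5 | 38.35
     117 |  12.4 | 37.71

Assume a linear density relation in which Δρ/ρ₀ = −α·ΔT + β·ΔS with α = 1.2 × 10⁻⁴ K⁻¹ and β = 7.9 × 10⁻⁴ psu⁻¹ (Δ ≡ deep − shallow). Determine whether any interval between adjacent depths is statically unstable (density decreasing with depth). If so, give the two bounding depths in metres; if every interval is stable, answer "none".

47–117 m

Evaluate Δρ/ρ₀ = −αΔT + βΔS across each adjacent pair:
  4–40 m: −αΔT+βΔS = −(1.2 × 10⁻⁴)(-4.2)+(7.9 × 10⁻⁴)(+1.28) = 1.5 × 10⁻³ → stable
  40–47 m: −αΔT+βΔS = −(1.2 × 10⁻⁴)(-0.2)+(7.9 × 10⁻⁴)(+1.01) = 8.2 × 10⁻⁴ → stable
  47–117 m: −αΔT+βΔS = −(1.2 × 10⁻⁴)(+1.9)+(7.9 × 10⁻⁴)(-0.64) = -7.3 × 10⁻⁴ → UNSTABLE
The 47–117 m interval has Δρ < 0: lighter water underlies denser water.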